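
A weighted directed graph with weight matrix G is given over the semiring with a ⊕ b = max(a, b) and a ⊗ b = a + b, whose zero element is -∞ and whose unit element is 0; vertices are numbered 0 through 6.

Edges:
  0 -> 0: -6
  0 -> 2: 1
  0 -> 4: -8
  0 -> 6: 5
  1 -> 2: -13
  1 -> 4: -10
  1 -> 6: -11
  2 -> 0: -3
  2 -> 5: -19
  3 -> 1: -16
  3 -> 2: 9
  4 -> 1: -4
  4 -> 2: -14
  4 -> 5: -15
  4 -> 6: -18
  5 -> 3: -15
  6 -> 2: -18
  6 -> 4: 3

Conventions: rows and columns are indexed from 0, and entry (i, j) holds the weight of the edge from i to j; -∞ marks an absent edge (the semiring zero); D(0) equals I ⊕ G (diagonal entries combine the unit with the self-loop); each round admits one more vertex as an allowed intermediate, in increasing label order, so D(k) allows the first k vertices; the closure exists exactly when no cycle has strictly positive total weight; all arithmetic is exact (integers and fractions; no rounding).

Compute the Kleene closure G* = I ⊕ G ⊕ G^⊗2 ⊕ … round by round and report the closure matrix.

D(0):
  [0, -∞, 1, -∞, -8, -∞, 5]
  [-∞, 0, -13, -∞, -10, -∞, -11]
  [-3, -∞, 0, -∞, -∞, -19, -∞]
  [-∞, -16, 9, 0, -∞, -∞, -∞]
  [-∞, -4, -14, -∞, 0, -15, -18]
  [-∞, -∞, -∞, -15, -∞, 0, -∞]
  [-∞, -∞, -18, -∞, 3, -∞, 0]
D(1):
  [0, -∞, 1, -∞, -8, -∞, 5]
  [-∞, 0, -13, -∞, -10, -∞, -11]
  [-3, -∞, 0, -∞, -11, -19, 2]
  [-∞, -16, 9, 0, -∞, -∞, -∞]
  [-∞, -4, -14, -∞, 0, -15, -18]
  [-∞, -∞, -∞, -15, -∞, 0, -∞]
  [-∞, -∞, -18, -∞, 3, -∞, 0]
D(2):
  [0, -∞, 1, -∞, -8, -∞, 5]
  [-∞, 0, -13, -∞, -10, -∞, -11]
  [-3, -∞, 0, -∞, -11, -19, 2]
  [-∞, -16, 9, 0, -26, -∞, -27]
  [-∞, -4, -14, -∞, 0, -15, -15]
  [-∞, -∞, -∞, -15, -∞, 0, -∞]
  [-∞, -∞, -18, -∞, 3, -∞, 0]
D(3):
  [0, -∞, 1, -∞, -8, -18, 5]
  [-16, 0, -13, -∞, -10, -32, -11]
  [-3, -∞, 0, -∞, -11, -19, 2]
  [6, -16, 9, 0, -2, -10, 11]
  [-17, -4, -14, -∞, 0, -15, -12]
  [-∞, -∞, -∞, -15, -∞, 0, -∞]
  [-21, -∞, -18, -∞, 3, -37, 0]
D(4):
  [0, -∞, 1, -∞, -8, -18, 5]
  [-16, 0, -13, -∞, -10, -32, -11]
  [-3, -∞, 0, -∞, -11, -19, 2]
  [6, -16, 9, 0, -2, -10, 11]
  [-17, -4, -14, -∞, 0, -15, -12]
  [-9, -31, -6, -15, -17, 0, -4]
  [-21, -∞, -18, -∞, 3, -37, 0]
D(5):
  [0, -12, 1, -∞, -8, -18, 5]
  [-16, 0, -13, -∞, -10, -25, -11]
  [-3, -15, 0, -∞, -11, -19, 2]
  [6, -6, 9, 0, -2, -10, 11]
  [-17, -4, -14, -∞, 0, -15, -12]
  [-9, -21, -6, -15, -17, 0, -4]
  [-14, -1, -11, -∞, 3, -12, 0]
D(6):
  [0, -12, 1, -33, -8, -18, 5]
  [-16, 0, -13, -40, -10, -25, -11]
  [-3, -15, 0, -34, -11, -19, 2]
  [6, -6, 9, 0, -2, -10, 11]
  [-17, -4, -14, -30, 0, -15, -12]
  [-9, -21, -6, -15, -17, 0, -4]
  [-14, -1, -11, -27, 3, -12, 0]
D(7):
  [0, 4, 1, -22, 8, -7, 5]
  [-16, 0, -13, -38, -8, -23, -11]
  [-3, 1, 0, -25, 5, -10, 2]
  [6, 10, 9, 0, 14, -1, 11]
  [-17, -4, -14, -30, 0, -15, -12]
  [-9, -5, -6, -15, -1, 0, -4]
  [-14, -1, -11, -27, 3, -12, 0]
Answer: G* = [[0, 4, 1, -22, 8, -7, 5], [-16, 0, -13, -38, -8, -23, -11], [-3, 1, 0, -25, 5, -10, 2], [6, 10, 9, 0, 14, -1, 11], [-17, -4, -14, -30, 0, -15, -12], [-9, -5, -6, -15, -1, 0, -4], [-14, -1, -11, -27, 3, -12, 0]]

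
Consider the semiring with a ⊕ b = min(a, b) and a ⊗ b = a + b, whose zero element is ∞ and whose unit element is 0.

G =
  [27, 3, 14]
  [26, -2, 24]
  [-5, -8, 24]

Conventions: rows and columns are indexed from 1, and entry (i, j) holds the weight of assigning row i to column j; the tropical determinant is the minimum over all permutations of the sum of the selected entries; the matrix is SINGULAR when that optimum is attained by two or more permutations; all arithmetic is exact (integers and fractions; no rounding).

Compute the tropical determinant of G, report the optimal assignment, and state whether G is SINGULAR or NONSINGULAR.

σ = (1, 2, 3): 27 + (-2) + 24 = 49
σ = (1, 3, 2): 27 + 24 + (-8) = 43
σ = (2, 1, 3): 3 + 26 + 24 = 53
σ = (2, 3, 1): 3 + 24 + (-5) = 22
σ = (3, 1, 2): 14 + 26 + (-8) = 32
σ = (3, 2, 1): 14 + (-2) + (-5) = 7
Optimal value attained by: σ = (3, 2, 1).
Answer: det⊕(G) = 7; verdict: NONSINGULAR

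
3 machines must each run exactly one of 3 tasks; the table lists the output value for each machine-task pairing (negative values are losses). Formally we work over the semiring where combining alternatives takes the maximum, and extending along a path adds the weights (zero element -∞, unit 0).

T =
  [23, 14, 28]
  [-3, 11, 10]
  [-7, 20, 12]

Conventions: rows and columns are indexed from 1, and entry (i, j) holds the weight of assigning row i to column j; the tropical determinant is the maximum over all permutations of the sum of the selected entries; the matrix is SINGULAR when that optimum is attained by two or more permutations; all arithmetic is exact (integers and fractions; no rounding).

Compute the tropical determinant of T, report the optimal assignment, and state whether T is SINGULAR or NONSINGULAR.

σ = (1, 2, 3): 23 + 11 + 12 = 46
σ = (1, 3, 2): 23 + 10 + 20 = 53
σ = (2, 1, 3): 14 + (-3) + 12 = 23
σ = (2, 3, 1): 14 + 10 + (-7) = 17
σ = (3, 1, 2): 28 + (-3) + 20 = 45
σ = (3, 2, 1): 28 + 11 + (-7) = 32
Optimal value attained by: σ = (1, 3, 2).
Answer: det⊕(T) = 53; verdict: NONSINGULAR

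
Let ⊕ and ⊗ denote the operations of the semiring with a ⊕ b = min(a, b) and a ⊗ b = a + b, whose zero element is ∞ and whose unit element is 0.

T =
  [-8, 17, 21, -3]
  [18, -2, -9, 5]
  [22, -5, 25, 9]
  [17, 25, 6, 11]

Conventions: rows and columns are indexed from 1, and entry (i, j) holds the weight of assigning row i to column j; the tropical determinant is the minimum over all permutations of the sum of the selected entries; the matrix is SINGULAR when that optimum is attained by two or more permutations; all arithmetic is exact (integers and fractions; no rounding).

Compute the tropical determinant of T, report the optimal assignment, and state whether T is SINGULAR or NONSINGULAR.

σ = (1, 2, 3, 4): (-8) + (-2) + 25 + 11 = 26
σ = (1, 2, 4, 3): (-8) + (-2) + 9 + 6 = 5
σ = (1, 3, 2, 4): (-8) + (-9) + (-5) + 11 = -11
σ = (1, 3, 4, 2): (-8) + (-9) + 9 + 25 = 17
σ = (1, 4, 2, 3): (-8) + 5 + (-5) + 6 = -2
σ = (1, 4, 3, 2): (-8) + 5 + 25 + 25 = 47
σ = (2, 1, 3, 4): 17 + 18 + 25 + 11 = 71
σ = (2, 1, 4, 3): 17 + 18 + 9 + 6 = 50
σ = (2, 3, 1, 4): 17 + (-9) + 22 + 11 = 41
σ = (2, 3, 4, 1): 17 + (-9) + 9 + 17 = 34
σ = (2, 4, 1, 3): 17 + 5 + 22 + 6 = 50
σ = (2, 4, 3, 1): 17 + 5 + 25 + 17 = 64
σ = (3, 1, 2, 4): 21 + 18 + (-5) + 11 = 45
σ = (3, 1, 4, 2): 21 + 18 + 9 + 25 = 73
σ = (3, 2, 1, 4): 21 + (-2) + 22 + 11 = 52
σ = (3, 2, 4, 1): 21 + (-2) + 9 + 17 = 45
σ = (3, 4, 1, 2): 21 + 5 + 22 + 25 = 73
σ = (3, 4, 2, 1): 21 + 5 + (-5) + 17 = 38
σ = (4, 1, 2, 3): (-3) + 18 + (-5) + 6 = 16
σ = (4, 1, 3, 2): (-3) + 18 + 25 + 25 = 65
σ = (4, 2, 1, 3): (-3) + (-2) + 22 + 6 = 23
σ = (4, 2, 3, 1): (-3) + (-2) + 25 + 17 = 37
σ = (4, 3, 1, 2): (-3) + (-9) + 22 + 25 = 35
σ = (4, 3, 2, 1): (-3) + (-9) + (-5) + 17 = 0
Optimal value attained by: σ = (1, 3, 2, 4).
Answer: det⊕(T) = -11; verdict: NONSINGULAR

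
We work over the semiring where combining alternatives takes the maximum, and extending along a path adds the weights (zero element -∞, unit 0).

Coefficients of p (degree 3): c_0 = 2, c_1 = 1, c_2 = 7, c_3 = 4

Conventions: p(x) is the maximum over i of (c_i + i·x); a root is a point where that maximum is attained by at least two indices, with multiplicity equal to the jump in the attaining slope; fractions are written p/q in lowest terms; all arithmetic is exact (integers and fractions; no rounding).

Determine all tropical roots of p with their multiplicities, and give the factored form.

hull edge (i=0, c=2) to (i=2, c=7): slope 5/2, span 2
hull edge (i=2, c=7) to (i=3, c=4): slope -3, span 1
Factored form: p(x) = 4 ⊗ (x ⊕ (-5/2)) ⊗ (x ⊕ (-5/2)) ⊗ (x ⊕ 3)
Answer: roots = -5/2 (mult 2), 3 (mult 1)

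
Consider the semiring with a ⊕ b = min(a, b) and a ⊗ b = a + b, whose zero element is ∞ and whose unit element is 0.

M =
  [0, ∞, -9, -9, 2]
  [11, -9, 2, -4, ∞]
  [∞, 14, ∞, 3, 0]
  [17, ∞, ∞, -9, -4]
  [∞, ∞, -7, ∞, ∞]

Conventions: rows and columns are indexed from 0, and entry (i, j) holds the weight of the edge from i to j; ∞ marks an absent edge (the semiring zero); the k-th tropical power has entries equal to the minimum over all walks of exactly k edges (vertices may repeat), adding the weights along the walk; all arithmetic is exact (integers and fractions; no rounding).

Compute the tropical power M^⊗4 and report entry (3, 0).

M^⊗2:
  [0, 5, -9, -18, -13]
  [2, -18, -7, -13, -8]
  [20, 5, -7, -6, -1]
  [8, ∞, -11, -18, -13]
  [∞, 7, ∞, -4, -7]
M^⊗3:
  [-1, -4, -20, -27, -22]
  [-7, -27, -16, -22, -17]
  [11, -4, -8, -15, -10]
  [-1, 3, -20, -27, -22]
  [13, -2, -14, -13, -8]
M^⊗4:
  [-10, -13, -29, -36, -31]
  [-16, -36, -25, -31, -26]
  [2, -13, -17, -24, -19]
  [-10, -6, -29, -36, -31]
  [4, -11, -15, -22, -17]
Key observation: the optimum is the walk 3->3->3->3->0, with weight (-9) + (-9) + (-9) + 17 = -10.
Optimal value attained by: walk 3->3->3->3->0.
Answer: (M^⊗4)[3][0] = -10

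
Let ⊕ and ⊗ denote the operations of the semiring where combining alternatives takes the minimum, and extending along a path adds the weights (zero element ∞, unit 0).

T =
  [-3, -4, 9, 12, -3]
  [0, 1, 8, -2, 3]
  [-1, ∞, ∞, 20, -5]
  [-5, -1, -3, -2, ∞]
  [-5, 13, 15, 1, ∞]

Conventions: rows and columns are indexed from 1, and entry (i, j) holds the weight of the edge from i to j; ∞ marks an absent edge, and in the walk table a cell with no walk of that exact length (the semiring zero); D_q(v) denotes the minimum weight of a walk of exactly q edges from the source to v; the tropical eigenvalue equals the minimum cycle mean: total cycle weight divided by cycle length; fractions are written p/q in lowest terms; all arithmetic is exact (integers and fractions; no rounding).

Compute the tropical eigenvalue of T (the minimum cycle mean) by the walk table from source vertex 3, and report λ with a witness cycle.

q=0: [∞, ∞, 0, ∞, ∞]
q=1: [-1, ∞, ∞, 20, -5]
q=2: [-10, -5, 8, -4, -4]
q=3: [-13, -14, -7, -7, -13]
q=4: [-18, -17, -10, -16, -16]
q=5: [-21, -22, -19, -19, -21]
Optimal cycle mean attained by: cycle 1->5->1, total (-3) + (-5), length 2.
Answer: λ = -4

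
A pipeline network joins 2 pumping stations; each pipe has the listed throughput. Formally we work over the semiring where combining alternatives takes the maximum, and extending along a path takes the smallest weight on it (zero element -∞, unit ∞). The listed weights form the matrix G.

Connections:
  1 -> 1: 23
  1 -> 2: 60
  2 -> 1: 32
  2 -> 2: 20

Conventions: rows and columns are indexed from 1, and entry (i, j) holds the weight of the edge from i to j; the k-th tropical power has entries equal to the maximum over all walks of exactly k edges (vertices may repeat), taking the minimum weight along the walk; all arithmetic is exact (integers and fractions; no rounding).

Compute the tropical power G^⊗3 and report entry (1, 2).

G^⊗2:
  [32, 23]
  [23, 32]
G^⊗3:
  [23, 32]
  [32, 23]
Key observation: the optimum is the walk 1->2->1->2, with weight 60 min 32 min 60 = 32.
Optimal value attained by: walk 1->2->1->2.
Answer: (G^⊗3)[1][2] = 32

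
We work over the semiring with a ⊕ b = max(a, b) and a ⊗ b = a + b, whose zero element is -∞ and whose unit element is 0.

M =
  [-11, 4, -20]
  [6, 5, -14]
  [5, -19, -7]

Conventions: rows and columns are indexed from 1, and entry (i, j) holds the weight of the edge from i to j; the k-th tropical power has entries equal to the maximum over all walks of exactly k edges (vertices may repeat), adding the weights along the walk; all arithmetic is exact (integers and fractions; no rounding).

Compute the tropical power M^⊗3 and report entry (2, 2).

M^⊗2:
  [10, 9, -10]
  [11, 10, -9]
  [-2, 9, -14]
M^⊗3:
  [15, 14, -5]
  [16, 15, -4]
  [15, 14, -5]
Key observation: the optimum is the walk 2->1->2->2, with weight 6 + 4 + 5 = 15.
Optimal value attained by: walk 2->1->2->2.
Answer: (M^⊗3)[2][2] = 15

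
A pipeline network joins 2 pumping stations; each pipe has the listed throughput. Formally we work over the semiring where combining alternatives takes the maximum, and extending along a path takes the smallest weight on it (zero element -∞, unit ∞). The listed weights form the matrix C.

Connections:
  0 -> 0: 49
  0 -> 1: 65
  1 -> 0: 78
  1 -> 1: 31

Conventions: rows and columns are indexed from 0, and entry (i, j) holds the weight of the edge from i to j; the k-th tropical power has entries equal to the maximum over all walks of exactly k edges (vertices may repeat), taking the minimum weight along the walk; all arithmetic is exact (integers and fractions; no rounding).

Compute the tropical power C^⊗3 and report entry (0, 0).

C^⊗2:
  [65, 49]
  [49, 65]
C^⊗3:
  [49, 65]
  [65, 49]
Key observation: the optimum is the walk 0->0->1->0, with weight 49 min 65 min 78 = 49.
Optimal value attained by: walk 0->0->1->0.
Answer: (C^⊗3)[0][0] = 49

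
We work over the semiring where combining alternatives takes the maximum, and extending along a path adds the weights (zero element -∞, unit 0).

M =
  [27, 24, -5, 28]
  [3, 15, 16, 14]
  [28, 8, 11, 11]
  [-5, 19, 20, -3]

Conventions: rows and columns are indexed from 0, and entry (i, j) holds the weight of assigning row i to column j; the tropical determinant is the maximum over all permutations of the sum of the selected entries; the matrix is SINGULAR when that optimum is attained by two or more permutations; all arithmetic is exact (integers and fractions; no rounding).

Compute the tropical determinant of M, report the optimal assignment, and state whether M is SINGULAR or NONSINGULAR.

σ = (0, 1, 2, 3): 27 + 15 + 11 + (-3) = 50
σ = (0, 1, 3, 2): 27 + 15 + 11 + 20 = 73
σ = (0, 2, 1, 3): 27 + 16 + 8 + (-3) = 48
σ = (0, 2, 3, 1): 27 + 16 + 11 + 19 = 73
σ = (0, 3, 1, 2): 27 + 14 + 8 + 20 = 69
σ = (0, 3, 2, 1): 27 + 14 + 11 + 19 = 71
σ = (1, 0, 2, 3): 24 + 3 + 11 + (-3) = 35
σ = (1, 0, 3, 2): 24 + 3 + 11 + 20 = 58
σ = (1, 2, 0, 3): 24 + 16 + 28 + (-3) = 65
σ = (1, 2, 3, 0): 24 + 16 + 11 + (-5) = 46
σ = (1, 3, 0, 2): 24 + 14 + 28 + 20 = 86
σ = (1, 3, 2, 0): 24 + 14 + 11 + (-5) = 44
σ = (2, 0, 1, 3): (-5) + 3 + 8 + (-3) = 3
σ = (2, 0, 3, 1): (-5) + 3 + 11 + 19 = 28
σ = (2, 1, 0, 3): (-5) + 15 + 28 + (-3) = 35
σ = (2, 1, 3, 0): (-5) + 15 + 11 + (-5) = 16
σ = (2, 3, 0, 1): (-5) + 14 + 28 + 19 = 56
σ = (2, 3, 1, 0): (-5) + 14 + 8 + (-5) = 12
σ = (3, 0, 1, 2): 28 + 3 + 8 + 20 = 59
σ = (3, 0, 2, 1): 28 + 3 + 11 + 19 = 61
σ = (3, 1, 0, 2): 28 + 15 + 28 + 20 = 91
σ = (3, 1, 2, 0): 28 + 15 + 11 + (-5) = 49
σ = (3, 2, 0, 1): 28 + 16 + 28 + 19 = 91
σ = (3, 2, 1, 0): 28 + 16 + 8 + (-5) = 47
Optimal value attained by: σ = (3, 1, 0, 2).
Answer: det⊕(M) = 91; verdict: SINGULAR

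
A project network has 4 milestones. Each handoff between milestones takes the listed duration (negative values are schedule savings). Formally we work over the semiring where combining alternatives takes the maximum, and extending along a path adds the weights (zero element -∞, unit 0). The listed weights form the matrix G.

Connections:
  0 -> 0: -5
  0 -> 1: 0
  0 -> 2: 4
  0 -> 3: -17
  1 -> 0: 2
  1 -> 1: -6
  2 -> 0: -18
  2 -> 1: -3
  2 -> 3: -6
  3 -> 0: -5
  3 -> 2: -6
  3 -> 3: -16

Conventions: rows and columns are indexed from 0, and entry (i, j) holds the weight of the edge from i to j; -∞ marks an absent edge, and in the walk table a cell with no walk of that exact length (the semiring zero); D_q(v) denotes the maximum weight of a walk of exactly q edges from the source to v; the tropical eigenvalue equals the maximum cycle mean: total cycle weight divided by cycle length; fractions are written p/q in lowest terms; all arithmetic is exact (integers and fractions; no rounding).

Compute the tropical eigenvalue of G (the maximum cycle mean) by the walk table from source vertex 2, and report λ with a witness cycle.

q=0: [-∞, -∞, 0, -∞]
q=1: [-18, -3, -∞, -6]
q=2: [-1, -9, -12, -22]
q=3: [-6, -1, 3, -18]
q=4: [1, 0, -2, -3]
Optimal cycle mean attained by: cycle 0->1->0, total 0 + 2, length 2.
Answer: λ = 1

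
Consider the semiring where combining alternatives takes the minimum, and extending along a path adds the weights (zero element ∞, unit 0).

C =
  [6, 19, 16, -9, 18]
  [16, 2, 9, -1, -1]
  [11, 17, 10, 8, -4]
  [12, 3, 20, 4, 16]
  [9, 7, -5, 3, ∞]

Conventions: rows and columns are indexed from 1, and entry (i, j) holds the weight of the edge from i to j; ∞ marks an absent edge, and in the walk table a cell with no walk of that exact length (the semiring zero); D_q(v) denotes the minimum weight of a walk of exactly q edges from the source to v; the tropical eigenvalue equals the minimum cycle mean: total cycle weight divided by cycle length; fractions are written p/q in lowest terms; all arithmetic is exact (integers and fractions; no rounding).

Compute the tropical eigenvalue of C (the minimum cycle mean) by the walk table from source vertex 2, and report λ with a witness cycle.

q=0: [∞, 0, ∞, ∞, ∞]
q=1: [16, 2, 9, -1, -1]
q=2: [8, 2, -6, 1, 1]
q=3: [5, 4, -4, -1, -10]
q=4: [-1, -3, -15, -7, -8]
q=5: [-4, -4, -13, -10, -19]
Optimal cycle mean attained by: cycle 3->5->3, total (-4) + (-5), length 2.
Answer: λ = -9/2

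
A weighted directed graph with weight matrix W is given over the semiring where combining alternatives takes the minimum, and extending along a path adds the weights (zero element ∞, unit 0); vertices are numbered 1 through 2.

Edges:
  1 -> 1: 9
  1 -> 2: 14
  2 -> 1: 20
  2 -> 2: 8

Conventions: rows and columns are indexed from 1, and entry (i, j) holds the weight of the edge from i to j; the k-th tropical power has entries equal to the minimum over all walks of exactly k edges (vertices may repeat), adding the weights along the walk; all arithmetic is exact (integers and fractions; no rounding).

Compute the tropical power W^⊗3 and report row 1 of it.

W^⊗2:
  [18, 22]
  [28, 16]
W^⊗3:
  [27, 30]
  [36, 24]
Answer: row 1 of W^⊗3 = [27, 30]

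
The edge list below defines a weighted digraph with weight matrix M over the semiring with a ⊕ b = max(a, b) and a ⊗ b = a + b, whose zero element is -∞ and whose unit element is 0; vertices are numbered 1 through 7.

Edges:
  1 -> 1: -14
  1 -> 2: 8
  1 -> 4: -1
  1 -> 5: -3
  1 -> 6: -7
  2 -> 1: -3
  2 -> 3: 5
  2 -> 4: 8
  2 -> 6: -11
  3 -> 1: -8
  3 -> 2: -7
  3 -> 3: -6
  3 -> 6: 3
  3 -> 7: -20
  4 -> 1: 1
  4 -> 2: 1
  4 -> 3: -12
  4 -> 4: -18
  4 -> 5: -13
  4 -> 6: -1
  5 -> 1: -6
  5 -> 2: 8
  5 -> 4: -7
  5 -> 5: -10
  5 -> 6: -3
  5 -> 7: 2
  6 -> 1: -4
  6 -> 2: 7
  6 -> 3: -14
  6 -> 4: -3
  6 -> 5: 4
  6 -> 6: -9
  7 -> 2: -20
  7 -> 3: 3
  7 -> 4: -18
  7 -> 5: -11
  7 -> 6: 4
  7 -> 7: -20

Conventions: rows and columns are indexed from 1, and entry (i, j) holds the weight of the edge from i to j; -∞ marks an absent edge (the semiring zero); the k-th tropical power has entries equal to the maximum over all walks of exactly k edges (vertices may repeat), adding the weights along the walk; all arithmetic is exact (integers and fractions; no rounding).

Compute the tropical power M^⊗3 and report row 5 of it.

M^⊗2:
  [5, 5, 13, 16, -3, -2, -1]
  [9, 9, -1, -4, -5, 8, -15]
  [-1, 10, -2, 1, 7, -3, -26]
  [-2, 9, 6, 9, 3, -6, -11]
  [5, 4, 13, 16, 1, 6, -8]
  [4, 12, 12, 15, -5, 1, 6]
  [0, 11, -3, 1, 8, 6, -9]
M^⊗3:
  [17, 17, 10, 13, 3, 16, -1]
  [6, 17, 14, 17, 12, 2, -3]
  [7, 15, 15, 18, 1, 4, 9]
  [10, 11, 14, 17, -2, 9, 5]
  [17, 17, 9, 12, 10, 16, 3]
  [16, 16, 17, 20, 5, 15, -3]
  [8, 16, 16, 19, 10, 5, 10]
Answer: row 5 of M^⊗3 = [17, 17, 9, 12, 10, 16, 3]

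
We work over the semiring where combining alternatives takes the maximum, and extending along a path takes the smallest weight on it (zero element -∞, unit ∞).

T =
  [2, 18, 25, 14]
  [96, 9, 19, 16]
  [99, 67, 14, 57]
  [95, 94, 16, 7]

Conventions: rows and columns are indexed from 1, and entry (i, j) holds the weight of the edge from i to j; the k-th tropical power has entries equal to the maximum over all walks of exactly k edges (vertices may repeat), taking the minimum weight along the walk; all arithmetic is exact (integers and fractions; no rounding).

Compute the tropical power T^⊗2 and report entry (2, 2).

T^⊗2:
  [25, 25, 18, 25]
  [19, 19, 25, 19]
  [67, 57, 25, 16]
  [94, 18, 25, 16]
Key observation: the optimum is the walk 2->3->2, with weight 19 min 67 = 19.
Optimal value attained by: walk 2->3->2.
Answer: (T^⊗2)[2][2] = 19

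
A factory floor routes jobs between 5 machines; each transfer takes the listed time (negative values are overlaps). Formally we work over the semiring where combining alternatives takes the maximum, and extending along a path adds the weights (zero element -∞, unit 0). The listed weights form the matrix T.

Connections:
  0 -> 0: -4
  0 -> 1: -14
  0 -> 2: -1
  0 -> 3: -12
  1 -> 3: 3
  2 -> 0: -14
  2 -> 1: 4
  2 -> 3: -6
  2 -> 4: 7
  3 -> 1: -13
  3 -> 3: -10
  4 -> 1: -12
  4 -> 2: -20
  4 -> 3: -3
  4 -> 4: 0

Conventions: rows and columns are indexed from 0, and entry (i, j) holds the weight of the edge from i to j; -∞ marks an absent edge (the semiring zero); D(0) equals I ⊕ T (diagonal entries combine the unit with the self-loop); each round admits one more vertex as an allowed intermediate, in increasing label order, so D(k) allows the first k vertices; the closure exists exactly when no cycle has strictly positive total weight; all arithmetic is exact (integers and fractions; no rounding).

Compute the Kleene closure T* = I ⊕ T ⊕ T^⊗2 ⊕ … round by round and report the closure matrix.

D(0):
  [0, -14, -1, -12, -∞]
  [-∞, 0, -∞, 3, -∞]
  [-14, 4, 0, -6, 7]
  [-∞, -13, -∞, 0, -∞]
  [-∞, -12, -20, -3, 0]
D(1):
  [0, -14, -1, -12, -∞]
  [-∞, 0, -∞, 3, -∞]
  [-14, 4, 0, -6, 7]
  [-∞, -13, -∞, 0, -∞]
  [-∞, -12, -20, -3, 0]
D(2):
  [0, -14, -1, -11, -∞]
  [-∞, 0, -∞, 3, -∞]
  [-14, 4, 0, 7, 7]
  [-∞, -13, -∞, 0, -∞]
  [-∞, -12, -20, -3, 0]
D(3):
  [0, 3, -1, 6, 6]
  [-∞, 0, -∞, 3, -∞]
  [-14, 4, 0, 7, 7]
  [-∞, -13, -∞, 0, -∞]
  [-34, -12, -20, -3, 0]
D(4):
  [0, 3, -1, 6, 6]
  [-∞, 0, -∞, 3, -∞]
  [-14, 4, 0, 7, 7]
  [-∞, -13, -∞, 0, -∞]
  [-34, -12, -20, -3, 0]
D(5):
  [0, 3, -1, 6, 6]
  [-∞, 0, -∞, 3, -∞]
  [-14, 4, 0, 7, 7]
  [-∞, -13, -∞, 0, -∞]
  [-34, -12, -20, -3, 0]
Answer: T* = [[0, 3, -1, 6, 6], [-∞, 0, -∞, 3, -∞], [-14, 4, 0, 7, 7], [-∞, -13, -∞, 0, -∞], [-34, -12, -20, -3, 0]]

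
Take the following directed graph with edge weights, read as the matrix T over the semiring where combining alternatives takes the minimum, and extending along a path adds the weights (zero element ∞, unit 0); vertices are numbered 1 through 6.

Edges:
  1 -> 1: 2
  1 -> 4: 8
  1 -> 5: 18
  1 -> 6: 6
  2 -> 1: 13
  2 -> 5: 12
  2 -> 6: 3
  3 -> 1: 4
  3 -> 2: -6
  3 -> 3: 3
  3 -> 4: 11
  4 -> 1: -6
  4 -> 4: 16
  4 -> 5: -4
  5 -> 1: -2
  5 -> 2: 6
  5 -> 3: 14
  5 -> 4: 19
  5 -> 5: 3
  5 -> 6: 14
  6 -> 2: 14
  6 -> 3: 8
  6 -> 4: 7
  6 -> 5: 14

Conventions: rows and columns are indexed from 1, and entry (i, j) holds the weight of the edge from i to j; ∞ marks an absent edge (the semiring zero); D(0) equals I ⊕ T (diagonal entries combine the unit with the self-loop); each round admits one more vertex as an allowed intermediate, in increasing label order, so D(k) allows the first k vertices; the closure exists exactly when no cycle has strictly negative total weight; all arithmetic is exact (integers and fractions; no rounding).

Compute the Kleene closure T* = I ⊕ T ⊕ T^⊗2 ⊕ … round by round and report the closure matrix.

D(0):
  [0, ∞, ∞, 8, 18, 6]
  [13, 0, ∞, ∞, 12, 3]
  [4, -6, 0, 11, ∞, ∞]
  [-6, ∞, ∞, 0, -4, ∞]
  [-2, 6, 14, 19, 0, 14]
  [∞, 14, 8, 7, 14, 0]
D(1):
  [0, ∞, ∞, 8, 18, 6]
  [13, 0, ∞, 21, 12, 3]
  [4, -6, 0, 11, 22, 10]
  [-6, ∞, ∞, 0, -4, 0]
  [-2, 6, 14, 6, 0, 4]
  [∞, 14, 8, 7, 14, 0]
D(2):
  [0, ∞, ∞, 8, 18, 6]
  [13, 0, ∞, 21, 12, 3]
  [4, -6, 0, 11, 6, -3]
  [-6, ∞, ∞, 0, -4, 0]
  [-2, 6, 14, 6, 0, 4]
  [27, 14, 8, 7, 14, 0]
D(3):
  [0, ∞, ∞, 8, 18, 6]
  [13, 0, ∞, 21, 12, 3]
  [4, -6, 0, 11, 6, -3]
  [-6, ∞, ∞, 0, -4, 0]
  [-2, 6, 14, 6, 0, 4]
  [12, 2, 8, 7, 14, 0]
D(4):
  [0, ∞, ∞, 8, 4, 6]
  [13, 0, ∞, 21, 12, 3]
  [4, -6, 0, 11, 6, -3]
  [-6, ∞, ∞, 0, -4, 0]
  [-2, 6, 14, 6, 0, 4]
  [1, 2, 8, 7, 3, 0]
D(5):
  [0, 10, 18, 8, 4, 6]
  [10, 0, 26, 18, 12, 3]
  [4, -6, 0, 11, 6, -3]
  [-6, 2, 10, 0, -4, 0]
  [-2, 6, 14, 6, 0, 4]
  [1, 2, 8, 7, 3, 0]
D(6):
  [0, 8, 14, 8, 4, 6]
  [4, 0, 11, 10, 6, 3]
  [-2, -6, 0, 4, 0, -3]
  [-6, 2, 8, 0, -4, 0]
  [-2, 6, 12, 6, 0, 4]
  [1, 2, 8, 7, 3, 0]
Answer: T* = [[0, 8, 14, 8, 4, 6], [4, 0, 11, 10, 6, 3], [-2, -6, 0, 4, 0, -3], [-6, 2, 8, 0, -4, 0], [-2, 6, 12, 6, 0, 4], [1, 2, 8, 7, 3, 0]]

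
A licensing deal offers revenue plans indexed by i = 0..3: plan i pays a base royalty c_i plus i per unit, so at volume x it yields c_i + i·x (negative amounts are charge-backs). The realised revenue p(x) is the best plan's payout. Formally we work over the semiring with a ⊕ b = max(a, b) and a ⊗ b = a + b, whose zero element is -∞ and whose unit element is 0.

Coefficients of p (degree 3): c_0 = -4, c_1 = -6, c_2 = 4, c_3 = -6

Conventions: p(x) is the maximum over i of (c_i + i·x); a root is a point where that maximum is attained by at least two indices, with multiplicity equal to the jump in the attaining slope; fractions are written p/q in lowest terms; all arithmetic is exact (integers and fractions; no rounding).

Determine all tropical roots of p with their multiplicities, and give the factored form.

hull edge (i=0, c=-4) to (i=2, c=4): slope 4, span 2
hull edge (i=2, c=4) to (i=3, c=-6): slope -10, span 1
Factored form: p(x) = -6 ⊗ (x ⊕ (-4)) ⊗ (x ⊕ (-4)) ⊗ (x ⊕ 10)
Answer: roots = -4 (mult 2), 10 (mult 1)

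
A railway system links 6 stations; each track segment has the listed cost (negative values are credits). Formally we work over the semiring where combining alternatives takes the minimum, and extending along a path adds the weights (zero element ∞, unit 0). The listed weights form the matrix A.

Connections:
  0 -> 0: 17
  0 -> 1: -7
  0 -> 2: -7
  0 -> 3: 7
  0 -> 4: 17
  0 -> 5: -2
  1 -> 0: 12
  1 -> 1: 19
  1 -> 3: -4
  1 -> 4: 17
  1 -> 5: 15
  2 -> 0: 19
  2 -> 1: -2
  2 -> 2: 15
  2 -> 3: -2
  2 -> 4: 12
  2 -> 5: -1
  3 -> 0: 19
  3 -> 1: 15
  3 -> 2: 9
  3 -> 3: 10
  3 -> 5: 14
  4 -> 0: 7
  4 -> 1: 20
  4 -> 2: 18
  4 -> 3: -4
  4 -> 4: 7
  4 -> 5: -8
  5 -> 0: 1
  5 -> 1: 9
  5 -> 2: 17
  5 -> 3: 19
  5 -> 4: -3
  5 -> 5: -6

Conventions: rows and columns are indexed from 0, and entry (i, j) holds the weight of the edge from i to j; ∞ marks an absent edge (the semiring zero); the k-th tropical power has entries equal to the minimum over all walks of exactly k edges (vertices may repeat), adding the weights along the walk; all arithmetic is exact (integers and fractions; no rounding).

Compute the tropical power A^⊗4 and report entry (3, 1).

A^⊗2:
  [-1, -9, 8, -11, -5, -8]
  [15, 5, 5, 6, 12, 9]
  [0, 8, 7, -6, -4, -7]
  [15, 7, 12, 7, 11, 8]
  [-7, 0, 0, 3, -11, -14]
  [-5, -6, -6, -7, -9, -12]
A^⊗3:
  [-7, -8, -8, -13, -11, -14]
  [10, 3, 8, 1, 6, 3]
  [-6, -7, -7, -8, -10, -13]
  [9, 8, 8, 3, 5, 2]
  [-13, -14, -14, -15, -17, -20]
  [-11, -12, -12, -13, -15, -18]
A^⊗4:
  [-13, -14, -14, -15, -17, -20]
  [4, 3, 3, -1, 0, -3]
  [-12, -13, -13, -14, -16, -19]
  [3, 2, 2, 1, -1, -4]
  [-19, -20, -20, -21, -23, -26]
  [-17, -18, -18, -19, -21, -24]
Key observation: the optimum is the walk 3->2->5->0->1, with weight 9 + (-1) + 1 + (-7) = 2.
Optimal value attained by: walk 3->2->5->0->1.
Answer: (A^⊗4)[3][1] = 2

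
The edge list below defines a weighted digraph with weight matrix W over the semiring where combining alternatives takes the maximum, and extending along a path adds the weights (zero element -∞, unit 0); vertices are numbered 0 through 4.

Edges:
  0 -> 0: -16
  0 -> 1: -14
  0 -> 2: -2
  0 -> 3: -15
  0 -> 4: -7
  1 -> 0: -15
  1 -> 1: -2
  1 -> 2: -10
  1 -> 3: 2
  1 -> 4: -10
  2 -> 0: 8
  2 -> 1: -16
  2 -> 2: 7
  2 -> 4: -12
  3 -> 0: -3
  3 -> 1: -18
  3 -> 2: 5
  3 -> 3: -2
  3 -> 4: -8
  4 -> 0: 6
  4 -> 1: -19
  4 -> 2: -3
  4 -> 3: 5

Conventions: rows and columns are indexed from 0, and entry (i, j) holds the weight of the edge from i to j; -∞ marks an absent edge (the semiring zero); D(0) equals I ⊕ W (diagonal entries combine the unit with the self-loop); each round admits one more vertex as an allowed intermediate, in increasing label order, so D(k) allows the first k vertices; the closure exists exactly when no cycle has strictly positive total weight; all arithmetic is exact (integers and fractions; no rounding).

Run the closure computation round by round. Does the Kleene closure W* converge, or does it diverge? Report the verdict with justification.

Detection: at round 0, diagonal entry (2, 2) turns strictly positive.
Key observation: the cycle 2->2 has total weight 7, which is strictly positive.
Answer: DIVERGES — positive cycle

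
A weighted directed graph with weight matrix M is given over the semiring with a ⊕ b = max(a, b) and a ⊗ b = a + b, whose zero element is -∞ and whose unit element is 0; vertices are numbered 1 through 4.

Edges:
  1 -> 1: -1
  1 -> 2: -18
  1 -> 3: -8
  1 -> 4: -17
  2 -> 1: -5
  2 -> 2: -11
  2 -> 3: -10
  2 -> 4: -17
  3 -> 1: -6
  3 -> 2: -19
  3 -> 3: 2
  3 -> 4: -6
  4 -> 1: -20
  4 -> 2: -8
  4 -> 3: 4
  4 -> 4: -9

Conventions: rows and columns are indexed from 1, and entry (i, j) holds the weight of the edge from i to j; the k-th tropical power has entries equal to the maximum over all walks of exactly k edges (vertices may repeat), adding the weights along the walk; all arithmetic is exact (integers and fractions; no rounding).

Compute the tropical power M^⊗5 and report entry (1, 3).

M^⊗2:
  [-2, -19, -6, -14]
  [-6, -22, -8, -16]
  [-4, -14, 4, -4]
  [-2, -15, 6, -2]
M^⊗3:
  [-3, -20, -4, -12]
  [-7, -24, -6, -14]
  [-2, -12, 6, -2]
  [0, -10, 8, 0]
M^⊗4:
  [-4, -20, -2, -10]
  [-8, -22, -4, -12]
  [0, -10, 8, 0]
  [2, -8, 10, 2]
M^⊗5:
  [-5, -18, 0, -8]
  [-9, -20, -2, -10]
  [2, -8, 10, 2]
  [4, -6, 12, 4]
Key observation: the optimum is the walk 1->3->3->3->3->3, with weight (-8) + 2 + 2 + 2 + 2 = 0.
Optimal value attained by: walk 1->3->3->3->3->3.
Answer: (M^⊗5)[1][3] = 0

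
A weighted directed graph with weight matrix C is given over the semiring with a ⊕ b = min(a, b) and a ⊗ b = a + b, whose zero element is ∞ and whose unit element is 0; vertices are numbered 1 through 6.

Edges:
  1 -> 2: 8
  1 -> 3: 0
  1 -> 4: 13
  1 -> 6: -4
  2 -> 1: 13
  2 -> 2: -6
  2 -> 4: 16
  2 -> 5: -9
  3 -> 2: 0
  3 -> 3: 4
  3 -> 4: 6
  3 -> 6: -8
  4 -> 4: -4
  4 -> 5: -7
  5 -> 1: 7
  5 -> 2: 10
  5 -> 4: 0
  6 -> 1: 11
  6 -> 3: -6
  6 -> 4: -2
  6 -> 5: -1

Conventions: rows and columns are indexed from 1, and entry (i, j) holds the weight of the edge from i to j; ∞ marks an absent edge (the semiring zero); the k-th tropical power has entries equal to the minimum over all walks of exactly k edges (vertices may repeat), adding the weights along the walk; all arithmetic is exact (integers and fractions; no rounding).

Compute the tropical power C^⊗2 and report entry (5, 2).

C^⊗2:
  [7, 0, -10, -6, -5, -8]
  [-2, -12, 13, -9, -15, 9]
  [3, -6, -14, -10, -9, -4]
  [0, 3, ∞, -8, -11, ∞]
  [23, 4, 7, -4, -7, 3]
  [6, -6, -2, -6, -9, -14]
Key observation: the optimum is the walk 5->2->2, with weight 10 + (-6) = 4.
Optimal value attained by: walk 5->2->2.
Answer: (C^⊗2)[5][2] = 4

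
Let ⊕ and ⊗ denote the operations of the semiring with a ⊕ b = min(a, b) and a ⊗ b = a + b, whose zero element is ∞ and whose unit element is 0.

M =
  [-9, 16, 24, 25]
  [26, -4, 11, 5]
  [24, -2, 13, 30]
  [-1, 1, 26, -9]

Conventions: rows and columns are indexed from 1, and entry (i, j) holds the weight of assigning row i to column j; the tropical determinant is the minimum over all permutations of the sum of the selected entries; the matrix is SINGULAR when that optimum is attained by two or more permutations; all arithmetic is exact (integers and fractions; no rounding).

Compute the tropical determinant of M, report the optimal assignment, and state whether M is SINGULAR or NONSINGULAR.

σ = (1, 2, 3, 4): (-9) + (-4) + 13 + (-9) = -9
σ = (1, 2, 4, 3): (-9) + (-4) + 30 + 26 = 43
σ = (1, 3, 2, 4): (-9) + 11 + (-2) + (-9) = -9
σ = (1, 3, 4, 2): (-9) + 11 + 30 + 1 = 33
σ = (1, 4, 2, 3): (-9) + 5 + (-2) + 26 = 20
σ = (1, 4, 3, 2): (-9) + 5 + 13 + 1 = 10
σ = (2, 1, 3, 4): 16 + 26 + 13 + (-9) = 46
σ = (2, 1, 4, 3): 16 + 26 + 30 + 26 = 98
σ = (2, 3, 1, 4): 16 + 11 + 24 + (-9) = 42
σ = (2, 3, 4, 1): 16 + 11 + 30 + (-1) = 56
σ = (2, 4, 1, 3): 16 + 5 + 24 + 26 = 71
σ = (2, 4, 3, 1): 16 + 5 + 13 + (-1) = 33
σ = (3, 1, 2, 4): 24 + 26 + (-2) + (-9) = 39
σ = (3, 1, 4, 2): 24 + 26 + 30 + 1 = 81
σ = (3, 2, 1, 4): 24 + (-4) + 24 + (-9) = 35
σ = (3, 2, 4, 1): 24 + (-4) + 30 + (-1) = 49
σ = (3, 4, 1, 2): 24 + 5 + 24 + 1 = 54
σ = (3, 4, 2, 1): 24 + 5 + (-2) + (-1) = 26
σ = (4, 1, 2, 3): 25 + 26 + (-2) + 26 = 75
σ = (4, 1, 3, 2): 25 + 26 + 13 + 1 = 65
σ = (4, 2, 1, 3): 25 + (-4) + 24 + 26 = 71
σ = (4, 2, 3, 1): 25 + (-4) + 13 + (-1) = 33
σ = (4, 3, 1, 2): 25 + 11 + 24 + 1 = 61
σ = (4, 3, 2, 1): 25 + 11 + (-2) + (-1) = 33
Optimal value attained by: σ = (1, 2, 3, 4).
Answer: det⊕(M) = -9; verdict: SINGULAR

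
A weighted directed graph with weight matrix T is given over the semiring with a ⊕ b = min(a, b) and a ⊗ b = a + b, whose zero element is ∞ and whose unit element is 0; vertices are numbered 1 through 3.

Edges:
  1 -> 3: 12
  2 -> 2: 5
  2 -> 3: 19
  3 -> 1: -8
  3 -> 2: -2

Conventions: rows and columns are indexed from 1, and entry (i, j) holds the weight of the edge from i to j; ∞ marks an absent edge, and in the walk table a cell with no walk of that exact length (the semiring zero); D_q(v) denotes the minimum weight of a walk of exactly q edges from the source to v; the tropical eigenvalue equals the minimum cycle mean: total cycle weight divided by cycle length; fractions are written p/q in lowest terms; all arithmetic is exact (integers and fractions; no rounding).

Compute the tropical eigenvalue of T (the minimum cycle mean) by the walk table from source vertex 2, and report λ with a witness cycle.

q=0: [∞, 0, ∞]
q=1: [∞, 5, 19]
q=2: [11, 10, 24]
q=3: [16, 15, 23]
Optimal cycle mean attained by: cycle 1->3->1, total 12 + (-8), length 2.
Answer: λ = 2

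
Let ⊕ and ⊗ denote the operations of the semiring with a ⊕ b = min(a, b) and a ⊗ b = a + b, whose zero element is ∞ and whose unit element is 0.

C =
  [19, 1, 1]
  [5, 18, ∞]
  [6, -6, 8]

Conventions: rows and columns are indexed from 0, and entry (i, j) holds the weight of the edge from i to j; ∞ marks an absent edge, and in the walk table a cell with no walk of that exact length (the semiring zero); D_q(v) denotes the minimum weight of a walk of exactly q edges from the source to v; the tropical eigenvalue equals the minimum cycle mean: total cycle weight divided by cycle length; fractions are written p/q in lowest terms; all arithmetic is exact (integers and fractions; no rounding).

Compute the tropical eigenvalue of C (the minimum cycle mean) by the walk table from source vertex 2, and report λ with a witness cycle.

q=0: [∞, ∞, 0]
q=1: [6, -6, 8]
q=2: [-1, 2, 7]
q=3: [7, 0, 0]
Optimal cycle mean attained by: cycle 0->2->1->0, total 1 + (-6) + 5, length 3.
Answer: λ = 0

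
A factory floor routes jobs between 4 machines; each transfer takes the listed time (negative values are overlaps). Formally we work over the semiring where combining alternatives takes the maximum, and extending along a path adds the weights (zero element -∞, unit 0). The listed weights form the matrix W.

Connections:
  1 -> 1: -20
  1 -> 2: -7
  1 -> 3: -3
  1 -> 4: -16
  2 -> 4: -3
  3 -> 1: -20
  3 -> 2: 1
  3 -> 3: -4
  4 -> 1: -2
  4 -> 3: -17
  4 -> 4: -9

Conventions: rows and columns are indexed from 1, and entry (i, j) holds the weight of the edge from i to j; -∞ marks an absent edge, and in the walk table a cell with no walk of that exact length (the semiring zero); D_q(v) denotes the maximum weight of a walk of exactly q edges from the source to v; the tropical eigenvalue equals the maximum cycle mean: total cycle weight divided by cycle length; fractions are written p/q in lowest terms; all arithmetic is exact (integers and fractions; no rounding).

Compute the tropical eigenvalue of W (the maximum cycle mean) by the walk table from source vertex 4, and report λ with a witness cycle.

q=0: [-∞, -∞, -∞, 0]
q=1: [-2, -∞, -17, -9]
q=2: [-11, -9, -5, -18]
q=3: [-20, -4, -9, -12]
q=4: [-14, -8, -13, -7]
Optimal cycle mean attained by: cycle 1->3->2->4->1, total (-3) + 1 + (-3) + (-2), length 4.
Answer: λ = -7/4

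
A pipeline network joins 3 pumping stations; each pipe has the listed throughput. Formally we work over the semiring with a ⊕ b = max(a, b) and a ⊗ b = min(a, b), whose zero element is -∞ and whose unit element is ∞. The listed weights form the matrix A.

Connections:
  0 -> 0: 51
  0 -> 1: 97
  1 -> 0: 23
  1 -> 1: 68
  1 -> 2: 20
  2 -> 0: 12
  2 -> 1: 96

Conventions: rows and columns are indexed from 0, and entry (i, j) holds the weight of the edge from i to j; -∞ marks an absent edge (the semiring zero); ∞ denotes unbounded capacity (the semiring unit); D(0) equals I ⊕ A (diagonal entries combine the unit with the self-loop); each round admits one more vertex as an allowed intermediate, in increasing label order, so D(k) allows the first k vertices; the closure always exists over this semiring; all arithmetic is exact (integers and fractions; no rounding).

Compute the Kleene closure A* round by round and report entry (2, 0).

D(0):
  [∞, 97, -∞]
  [23, ∞, 20]
  [12, 96, ∞]
D(1):
  [∞, 97, -∞]
  [23, ∞, 20]
  [12, 96, ∞]
D(2):
  [∞, 97, 20]
  [23, ∞, 20]
  [23, 96, ∞]
D(3):
  [∞, 97, 20]
  [23, ∞, 20]
  [23, 96, ∞]
Answer: A*[2][0] = 23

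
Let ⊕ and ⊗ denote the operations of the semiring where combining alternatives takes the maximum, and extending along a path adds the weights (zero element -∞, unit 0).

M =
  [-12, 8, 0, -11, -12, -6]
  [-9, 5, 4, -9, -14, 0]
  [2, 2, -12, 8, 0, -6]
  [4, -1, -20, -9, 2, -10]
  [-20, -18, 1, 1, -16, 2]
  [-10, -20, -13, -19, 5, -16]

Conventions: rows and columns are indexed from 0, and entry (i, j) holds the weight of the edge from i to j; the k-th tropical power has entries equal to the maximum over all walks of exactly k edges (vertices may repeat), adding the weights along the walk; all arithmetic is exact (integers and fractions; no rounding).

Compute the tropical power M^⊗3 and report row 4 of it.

M^⊗2:
  [2, 13, 12, 8, 0, 8]
  [6, 10, 9, 12, 5, 5]
  [12, 10, 6, 1, 10, 2]
  [-5, 12, 4, 3, -5, 4]
  [5, 3, -11, 9, 7, -5]
  [-11, -2, 6, 6, -11, 7]
M^⊗3:
  [14, 18, 17, 20, 13, 13]
  [16, 15, 14, 17, 14, 10]
  [8, 20, 14, 14, 7, 12]
  [7, 17, 16, 12, 9, 12]
  [13, 13, 8, 8, 11, 9]
  [10, 8, 2, 14, 12, 0]
Answer: row 4 of M^⊗3 = [13, 13, 8, 8, 11, 9]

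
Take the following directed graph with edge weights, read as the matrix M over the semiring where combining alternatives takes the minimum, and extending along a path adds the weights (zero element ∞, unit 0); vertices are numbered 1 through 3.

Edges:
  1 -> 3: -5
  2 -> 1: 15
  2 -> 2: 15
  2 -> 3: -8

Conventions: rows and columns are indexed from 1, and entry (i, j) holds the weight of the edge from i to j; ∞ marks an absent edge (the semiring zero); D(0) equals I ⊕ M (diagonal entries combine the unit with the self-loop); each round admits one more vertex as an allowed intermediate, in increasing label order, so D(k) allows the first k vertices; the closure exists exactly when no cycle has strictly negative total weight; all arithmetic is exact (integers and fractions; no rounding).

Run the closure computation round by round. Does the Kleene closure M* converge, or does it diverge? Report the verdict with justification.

D(0):
  [0, ∞, -5]
  [15, 0, -8]
  [∞, ∞, 0]
D(1):
  [0, ∞, -5]
  [15, 0, -8]
  [∞, ∞, 0]
D(2):
  [0, ∞, -5]
  [15, 0, -8]
  [∞, ∞, 0]
D(3):
  [0, ∞, -5]
  [15, 0, -8]
  [∞, ∞, 0]
Key observation: every diagonal entry stays at the unit through all rounds, so no improving cycle exists.
Answer: CONVERGES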